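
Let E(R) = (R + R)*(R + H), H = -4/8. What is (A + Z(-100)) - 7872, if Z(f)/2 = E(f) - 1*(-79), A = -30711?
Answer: 1775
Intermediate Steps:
H = -½ (H = -4*⅛ = -½ ≈ -0.50000)
E(R) = 2*R*(-½ + R) (E(R) = (R + R)*(R - ½) = (2*R)*(-½ + R) = 2*R*(-½ + R))
Z(f) = 158 + 2*f*(-1 + 2*f) (Z(f) = 2*(f*(-1 + 2*f) - 1*(-79)) = 2*(f*(-1 + 2*f) + 79) = 2*(79 + f*(-1 + 2*f)) = 158 + 2*f*(-1 + 2*f))
(A + Z(-100)) - 7872 = (-30711 + (158 + 2*(-100)*(-1 + 2*(-100)))) - 7872 = (-30711 + (158 + 2*(-100)*(-1 - 200))) - 7872 = (-30711 + (158 + 2*(-100)*(-201))) - 7872 = (-30711 + (158 + 40200)) - 7872 = (-30711 + 40358) - 7872 = 9647 - 7872 = 1775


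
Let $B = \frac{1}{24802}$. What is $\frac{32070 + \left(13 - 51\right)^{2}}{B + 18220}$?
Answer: $\frac{63939556}{34760957} \approx 1.8394$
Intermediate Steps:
$B = \frac{1}{24802} \approx 4.0319 \cdot 10^{-5}$
$\frac{32070 + \left(13 - 51\right)^{2}}{B + 18220} = \frac{32070 + \left(13 - 51\right)^{2}}{\frac{1}{24802} + 18220} = \frac{32070 + \left(13 - 51\right)^{2}}{\frac{451892441}{24802}} = \left(32070 + \left(-38\right)^{2}\right) \frac{24802}{451892441} = \left(32070 + 1444\right) \frac{24802}{451892441} = 33514 \cdot \frac{24802}{451892441} = \frac{63939556}{34760957}$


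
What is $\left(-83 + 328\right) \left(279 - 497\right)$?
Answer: $-53410$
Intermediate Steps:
$\left(-83 + 328\right) \left(279 - 497\right) = 245 \left(-218\right) = -53410$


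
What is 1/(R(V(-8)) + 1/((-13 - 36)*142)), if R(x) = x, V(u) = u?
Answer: -6958/55665 ≈ -0.12500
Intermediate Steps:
1/(R(V(-8)) + 1/((-13 - 36)*142)) = 1/(-8 + 1/((-13 - 36)*142)) = 1/(-8 + 1/(-49*142)) = 1/(-8 + 1/(-6958)) = 1/(-8 - 1/6958) = 1/(-55665/6958) = -6958/55665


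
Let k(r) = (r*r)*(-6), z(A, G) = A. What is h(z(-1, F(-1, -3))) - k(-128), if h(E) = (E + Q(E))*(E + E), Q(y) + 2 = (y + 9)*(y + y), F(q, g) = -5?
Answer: 98342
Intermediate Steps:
k(r) = -6*r² (k(r) = r²*(-6) = -6*r²)
Q(y) = -2 + 2*y*(9 + y) (Q(y) = -2 + (y + 9)*(y + y) = -2 + (9 + y)*(2*y) = -2 + 2*y*(9 + y))
h(E) = 2*E*(-2 + 2*E² + 19*E) (h(E) = (E + (-2 + 2*E² + 18*E))*(E + E) = (-2 + 2*E² + 19*E)*(2*E) = 2*E*(-2 + 2*E² + 19*E))
h(z(-1, F(-1, -3))) - k(-128) = 2*(-1)*(-2 + 2*(-1)² + 19*(-1)) - (-6)*(-128)² = 2*(-1)*(-2 + 2*1 - 19) - (-6)*16384 = 2*(-1)*(-2 + 2 - 19) - 1*(-98304) = 2*(-1)*(-19) + 98304 = 38 + 98304 = 98342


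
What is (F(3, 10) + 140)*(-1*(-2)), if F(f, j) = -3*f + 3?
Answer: 268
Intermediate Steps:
F(f, j) = 3 - 3*f
(F(3, 10) + 140)*(-1*(-2)) = ((3 - 3*3) + 140)*(-1*(-2)) = ((3 - 9) + 140)*2 = (-6 + 140)*2 = 134*2 = 268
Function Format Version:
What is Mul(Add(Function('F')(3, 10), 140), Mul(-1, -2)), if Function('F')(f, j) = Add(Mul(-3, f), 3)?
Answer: 268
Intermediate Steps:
Function('F')(f, j) = Add(3, Mul(-3, f))
Mul(Add(Function('F')(3, 10), 140), Mul(-1, -2)) = Mul(Add(Add(3, Mul(-3, 3)), 140), Mul(-1, -2)) = Mul(Add(Add(3, -9), 140), 2) = Mul(Add(-6, 140), 2) = Mul(134, 2) = 268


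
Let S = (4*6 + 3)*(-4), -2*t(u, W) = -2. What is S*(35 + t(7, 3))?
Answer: -3888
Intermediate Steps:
t(u, W) = 1 (t(u, W) = -½*(-2) = 1)
S = -108 (S = (24 + 3)*(-4) = 27*(-4) = -108)
S*(35 + t(7, 3)) = -108*(35 + 1) = -108*36 = -3888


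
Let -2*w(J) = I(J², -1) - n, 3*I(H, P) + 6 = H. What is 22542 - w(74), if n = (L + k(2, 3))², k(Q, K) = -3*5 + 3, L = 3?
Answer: 140479/6 ≈ 23413.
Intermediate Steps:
k(Q, K) = -12 (k(Q, K) = -15 + 3 = -12)
I(H, P) = -2 + H/3
n = 81 (n = (3 - 12)² = (-9)² = 81)
w(J) = 83/2 - J²/6 (w(J) = -((-2 + J²/3) - 1*81)/2 = -((-2 + J²/3) - 81)/2 = -(-83 + J²/3)/2 = 83/2 - J²/6)
22542 - w(74) = 22542 - (83/2 - ⅙*74²) = 22542 - (83/2 - ⅙*5476) = 22542 - (83/2 - 2738/3) = 22542 - 1*(-5227/6) = 22542 + 5227/6 = 140479/6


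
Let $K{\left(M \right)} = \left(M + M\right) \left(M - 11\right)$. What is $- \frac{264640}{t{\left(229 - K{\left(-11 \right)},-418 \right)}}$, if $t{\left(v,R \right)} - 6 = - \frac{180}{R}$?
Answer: $- \frac{864215}{21} \approx -41153.0$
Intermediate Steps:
$K{\left(M \right)} = 2 M \left(-11 + M\right)$
$t{\left(v,R \right)} = 6 - \frac{180}{R}$
$- \frac{264640}{t{\left(229 - K{\left(-11 \right)},-418 \right)}} = - \frac{264640}{6 - \frac{180}{-418}} = - \frac{264640}{6 - - \frac{90}{209}} = - \frac{264640}{6 + \frac{90}{209}} = - \frac{264640}{\frac{1344}{209}} = \left(-264640\right) \frac{209}{1344} = - \frac{864215}{21}$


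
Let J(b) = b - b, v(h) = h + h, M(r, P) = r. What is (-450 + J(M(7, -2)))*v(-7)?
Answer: 6300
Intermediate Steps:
v(h) = 2*h
J(b) = 0
(-450 + J(M(7, -2)))*v(-7) = (-450 + 0)*(2*(-7)) = -450*(-14) = 6300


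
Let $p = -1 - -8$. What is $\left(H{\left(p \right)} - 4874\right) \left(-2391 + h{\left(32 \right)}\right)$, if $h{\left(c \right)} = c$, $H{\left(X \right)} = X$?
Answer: $11481253$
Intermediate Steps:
$p = 7$ ($p = -1 + 8 = 7$)
$\left(H{\left(p \right)} - 4874\right) \left(-2391 + h{\left(32 \right)}\right) = \left(7 - 4874\right) \left(-2391 + 32\right) = \left(-4867\right) \left(-2359\right) = 11481253$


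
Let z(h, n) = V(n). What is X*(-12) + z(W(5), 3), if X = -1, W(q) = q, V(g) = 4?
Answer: 16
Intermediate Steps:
z(h, n) = 4
X*(-12) + z(W(5), 3) = -1*(-12) + 4 = 12 + 4 = 16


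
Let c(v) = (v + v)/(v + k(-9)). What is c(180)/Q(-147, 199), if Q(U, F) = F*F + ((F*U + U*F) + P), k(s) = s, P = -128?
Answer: -40/361627 ≈ -0.00011061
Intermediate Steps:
c(v) = 2*v/(-9 + v) (c(v) = (v + v)/(v - 9) = (2*v)/(-9 + v) = 2*v/(-9 + v))
Q(U, F) = -128 + F² + 2*F*U (Q(U, F) = F*F + ((F*U + U*F) - 128) = F² + ((F*U + F*U) - 128) = F² + (2*F*U - 128) = F² + (-128 + 2*F*U) = -128 + F² + 2*F*U)
c(180)/Q(-147, 199) = (2*180/(-9 + 180))/(-128 + 199² + 2*199*(-147)) = (2*180/171)/(-128 + 39601 - 58506) = (2*180*(1/171))/(-19033) = (40/19)*(-1/19033) = -40/361627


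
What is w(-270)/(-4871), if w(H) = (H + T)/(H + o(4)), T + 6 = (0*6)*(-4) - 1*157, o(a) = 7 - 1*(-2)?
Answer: -433/1271331 ≈ -0.00034059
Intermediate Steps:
o(a) = 9 (o(a) = 7 + 2 = 9)
T = -163 (T = -6 + ((0*6)*(-4) - 1*157) = -6 + (0*(-4) - 157) = -6 + (0 - 157) = -6 - 157 = -163)
w(H) = (-163 + H)/(9 + H) (w(H) = (H - 163)/(H + 9) = (-163 + H)/(9 + H))
w(-270)/(-4871) = ((-163 - 270)/(9 - 270))/(-4871) = (-433/(-261))*(-1/4871) = -1/261*(-433)*(-1/4871) = (433/261)*(-1/4871) = -433/1271331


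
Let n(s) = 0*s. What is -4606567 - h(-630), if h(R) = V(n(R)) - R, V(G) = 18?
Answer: -4607215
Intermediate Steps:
n(s) = 0
h(R) = 18 - R
-4606567 - h(-630) = -4606567 - (18 - 1*(-630)) = -4606567 - (18 + 630) = -4606567 - 1*648 = -4606567 - 648 = -4607215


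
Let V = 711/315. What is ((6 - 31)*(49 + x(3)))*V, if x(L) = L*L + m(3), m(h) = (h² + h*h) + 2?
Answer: -30810/7 ≈ -4401.4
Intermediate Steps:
m(h) = 2 + 2*h² (m(h) = (h² + h²) + 2 = 2*h² + 2 = 2 + 2*h²)
V = 79/35 (V = 711*(1/315) = 79/35 ≈ 2.2571)
x(L) = 20 + L² (x(L) = L*L + (2 + 2*3²) = L² + (2 + 2*9) = L² + (2 + 18) = L² + 20 = 20 + L²)
((6 - 31)*(49 + x(3)))*V = ((6 - 31)*(49 + (20 + 3²)))*(79/35) = -25*(49 + (20 + 9))*(79/35) = -25*(49 + 29)*(79/35) = -25*78*(79/35) = -1950*79/35 = -30810/7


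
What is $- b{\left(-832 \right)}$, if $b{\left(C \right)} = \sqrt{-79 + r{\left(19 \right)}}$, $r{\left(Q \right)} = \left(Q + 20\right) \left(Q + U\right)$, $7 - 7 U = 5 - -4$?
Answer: $- \frac{2 \sqrt{7973}}{7} \approx -25.512$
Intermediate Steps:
$U = - \frac{2}{7}$ ($U = 1 - \frac{5 - -4}{7} = 1 - \frac{5 + 4}{7} = 1 - \frac{9}{7} = - \frac{2}{7} \approx -0.28571$)
$r{\left(Q \right)} = \left(20 + Q\right) \left(- \frac{2}{7} + Q\right)$ ($r{\left(Q \right)} = \left(Q + 20\right) \left(Q - \frac{2}{7}\right) = \left(20 + Q\right) \left(- \frac{2}{7} + Q\right)$)
$b{\left(C \right)} = \frac{2 \sqrt{7973}}{7}$ ($b{\left(C \right)} = \sqrt{-79 + \left(- \frac{40}{7} + 19^{2} + \frac{138}{7} \cdot 19\right)} = \sqrt{-79 + \left(- \frac{40}{7} + 361 + \frac{2622}{7}\right)} = \sqrt{-79 + \frac{5109}{7}} = \sqrt{\frac{4556}{7}} = \frac{2 \sqrt{7973}}{7}$)
$- b{\left(-832 \right)} = - \frac{2 \sqrt{7973}}{7}$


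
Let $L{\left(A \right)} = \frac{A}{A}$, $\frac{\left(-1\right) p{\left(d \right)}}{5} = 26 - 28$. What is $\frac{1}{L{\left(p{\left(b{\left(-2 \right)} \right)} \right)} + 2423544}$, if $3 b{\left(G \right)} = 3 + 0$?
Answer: $\frac{1}{2423545} \approx 4.1262 \cdot 10^{-7}$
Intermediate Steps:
$b{\left(G \right)} = 1$ ($b{\left(G \right)} = \frac{3 + 0}{3} = \frac{1}{3} \cdot 3 = 1$)
$p{\left(d \right)} = 10$ ($p{\left(d \right)} = - 5 \left(26 - 28\right) = \left(-5\right) \left(-2\right) = 10$)
$L{\left(A \right)} = 1$
$\frac{1}{L{\left(p{\left(b{\left(-2 \right)} \right)} \right)} + 2423544} = \frac{1}{1 + 2423544} = \frac{1}{2423545}$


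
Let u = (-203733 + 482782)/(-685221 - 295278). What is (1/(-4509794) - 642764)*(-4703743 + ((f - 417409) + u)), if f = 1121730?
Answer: 11367178149925974267946859/4421848507206 ≈ 2.5707e+12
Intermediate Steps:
u = -279049/980499 (u = 279049/(-980499) = 279049*(-1/980499) = -279049/980499 ≈ -0.28460)
(1/(-4509794) - 642764)*(-4703743 + ((f - 417409) + u)) = (1/(-4509794) - 642764)*(-4703743 + ((1121730 - 417409) - 279049/980499)) = (-1/4509794 - 642764)*(-4703743 + (704321 - 279049/980499)) = -2898733230617*(-4703743 + 690585757130/980499)/4509794 = -2898733230617/4509794*(-3921429550627/980499) = 11367178149925974267946859/4421848507206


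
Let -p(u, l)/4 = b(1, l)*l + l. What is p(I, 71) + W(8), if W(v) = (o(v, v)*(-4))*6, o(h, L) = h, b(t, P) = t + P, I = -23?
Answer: -20924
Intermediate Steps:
b(t, P) = P + t
p(u, l) = -4*l - 4*l*(1 + l) (p(u, l) = -4*((l + 1)*l + l) = -4*((1 + l)*l + l) = -4*(l*(1 + l) + l) = -4*(l + l*(1 + l)) = -4*l - 4*l*(1 + l))
W(v) = -24*v (W(v) = (v*(-4))*6 = -4*v*6 = -24*v)
p(I, 71) + W(8) = -4*71*(2 + 71) - 24*8 = -4*71*73 - 192 = -20732 - 192 = -20924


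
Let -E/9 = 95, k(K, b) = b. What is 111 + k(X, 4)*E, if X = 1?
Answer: -3309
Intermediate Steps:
E = -855 (E = -9*95 = -855)
111 + k(X, 4)*E = 111 + 4*(-855) = 111 - 3420 = -3309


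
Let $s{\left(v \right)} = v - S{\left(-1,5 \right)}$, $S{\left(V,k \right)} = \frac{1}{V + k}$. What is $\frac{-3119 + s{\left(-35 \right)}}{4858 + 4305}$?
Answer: $- \frac{1147}{3332} \approx -0.34424$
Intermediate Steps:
$s{\left(v \right)} = - \frac{1}{4} + v$ ($s{\left(v \right)} = v - \frac{1}{-1 + 5} = v - \frac{1}{4} = - \frac{1}{4} + v$)
$\frac{-3119 + s{\left(-35 \right)}}{4858 + 4305} = \frac{-3119 - \frac{141}{4}}{4858 + 4305} = \frac{-3119 - \frac{141}{4}}{9163} = \left(- \frac{12617}{4}\right) \frac{1}{9163} = - \frac{1147}{3332}$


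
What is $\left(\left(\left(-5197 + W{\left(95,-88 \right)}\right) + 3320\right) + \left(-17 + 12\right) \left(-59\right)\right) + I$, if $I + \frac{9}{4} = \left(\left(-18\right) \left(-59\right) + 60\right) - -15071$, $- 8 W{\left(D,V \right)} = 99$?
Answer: $\frac{116771}{8} \approx 14596.0$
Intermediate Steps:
$W{\left(D,V \right)} = - \frac{99}{8}$ ($W{\left(D,V \right)} = \left(- \frac{1}{8}\right) 99 = - \frac{99}{8}$)
$I = \frac{64763}{4}$ ($I = - \frac{9}{4} + \left(\left(\left(-18\right) \left(-59\right) + 60\right) - -15071\right) = - \frac{9}{4} + \left(\left(1062 + 60\right) + 15071\right) = - \frac{9}{4} + \left(1122 + 15071\right) = - \frac{9}{4} + 16193 = \frac{64763}{4} \approx 16191.0$)
$\left(\left(\left(-5197 + W{\left(95,-88 \right)}\right) + 3320\right) + \left(-17 + 12\right) \left(-59\right)\right) + I = \left(\left(\left(-5197 - \frac{99}{8}\right) + 3320\right) + \left(-17 + 12\right) \left(-59\right)\right) + \frac{64763}{4} = \left(\left(- \frac{41675}{8} + 3320\right) - -295\right) + \frac{64763}{4} = \left(- \frac{15115}{8} + 295\right) + \frac{64763}{4} = - \frac{12755}{8} + \frac{64763}{4} = \frac{116771}{8}$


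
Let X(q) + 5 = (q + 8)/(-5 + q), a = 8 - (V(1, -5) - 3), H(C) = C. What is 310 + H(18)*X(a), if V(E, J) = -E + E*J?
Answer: 515/2 ≈ 257.50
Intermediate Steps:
a = 17 (a = 8 - (1*(-1 - 5) - 3) = 8 - (1*(-6) - 3) = 8 - (-6 - 3) = 8 - 1*(-9) = 8 + 9 = 17)
X(q) = -5 + (8 + q)/(-5 + q) (X(q) = -5 + (q + 8)/(-5 + q) = -5 + (8 + q)/(-5 + q))
310 + H(18)*X(a) = 310 + 18*((33 - 4*17)/(-5 + 17)) = 310 + 18*((33 - 68)/12) = 310 + 18*((1/12)*(-35)) = 310 + 18*(-35/12) = 310 - 105/2 = 515/2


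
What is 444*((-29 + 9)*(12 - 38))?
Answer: 230880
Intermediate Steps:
444*((-29 + 9)*(12 - 38)) = 444*(-20*(-26)) = 444*520 = 230880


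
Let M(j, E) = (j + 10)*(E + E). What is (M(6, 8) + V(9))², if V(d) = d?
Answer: 70225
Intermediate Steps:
M(j, E) = 2*E*(10 + j) (M(j, E) = (10 + j)*(2*E) = 2*E*(10 + j))
(M(6, 8) + V(9))² = (2*8*(10 + 6) + 9)² = (2*8*16 + 9)² = (256 + 9)² = 265² = 70225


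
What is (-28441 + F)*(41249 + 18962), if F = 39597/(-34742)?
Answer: -59496706008809/34742 ≈ -1.7125e+9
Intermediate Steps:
F = -39597/34742 (F = 39597*(-1/34742) = -39597/34742 ≈ -1.1397)
(-28441 + F)*(41249 + 18962) = (-28441 - 39597/34742)*(41249 + 18962) = -988136819/34742*60211 = -59496706008809/34742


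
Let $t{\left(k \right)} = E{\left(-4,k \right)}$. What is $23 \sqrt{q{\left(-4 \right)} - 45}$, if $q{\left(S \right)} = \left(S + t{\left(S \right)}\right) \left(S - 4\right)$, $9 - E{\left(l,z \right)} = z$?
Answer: $69 i \sqrt{13} \approx 248.78 i$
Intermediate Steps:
$E{\left(l,z \right)} = 9 - z$
$t{\left(k \right)} = 9 - k$
$q{\left(S \right)} = -36 + 9 S$ ($q{\left(S \right)} = \left(S - \left(-9 + S\right)\right) \left(S - 4\right) = 9 \left(-4 + S\right) = -36 + 9 S$)
$23 \sqrt{q{\left(-4 \right)} - 45} = 23 \sqrt{\left(-36 + 9 \left(-4\right)\right) - 45} = 23 \sqrt{\left(-36 - 36\right) - 45} = 23 \sqrt{-72 - 45} = 23 \sqrt{-117} = 23 \cdot 3 i \sqrt{13} = 69 i \sqrt{13}$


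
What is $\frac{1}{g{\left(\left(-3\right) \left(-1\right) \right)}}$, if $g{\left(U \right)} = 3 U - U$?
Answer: $\frac{1}{6} \approx 0.16667$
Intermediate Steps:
$g{\left(U \right)} = 2 U$
$\frac{1}{g{\left(\left(-3\right) \left(-1\right) \right)}} = \frac{1}{2 \left(\left(-3\right) \left(-1\right)\right)} = \frac{1}{2 \cdot 3} = \frac{1}{6}$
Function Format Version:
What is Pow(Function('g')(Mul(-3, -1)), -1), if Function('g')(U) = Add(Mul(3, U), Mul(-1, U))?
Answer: Rational(1, 6) ≈ 0.16667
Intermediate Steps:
Function('g')(U) = Mul(2, U)
Pow(Function('g')(Mul(-3, -1)), -1) = Pow(Mul(2, Mul(-3, -1)), -1) = Pow(Mul(2, 3), -1) = Pow(6, -1) = Rational(1, 6)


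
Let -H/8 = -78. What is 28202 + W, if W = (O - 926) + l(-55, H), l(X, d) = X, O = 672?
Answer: 27893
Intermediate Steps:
H = 624 (H = -8*(-78) = 624)
W = -309 (W = (672 - 926) - 55 = -254 - 55 = -309)
28202 + W = 28202 - 309 = 27893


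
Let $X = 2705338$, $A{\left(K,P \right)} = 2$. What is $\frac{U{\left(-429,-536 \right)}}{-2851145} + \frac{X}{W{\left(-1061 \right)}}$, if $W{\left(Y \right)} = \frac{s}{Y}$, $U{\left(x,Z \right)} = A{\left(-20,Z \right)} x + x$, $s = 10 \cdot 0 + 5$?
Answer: $- \frac{29759355918677}{51839} \approx -5.7407 \cdot 10^{8}$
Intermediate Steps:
$s = 5$ ($s = 0 + 5 = 5$)
$U{\left(x,Z \right)} = 3 x$ ($U{\left(x,Z \right)} = 2 x + x = 3 x$)
$W{\left(Y \right)} = \frac{5}{Y}$
$\frac{U{\left(-429,-536 \right)}}{-2851145} + \frac{X}{W{\left(-1061 \right)}} = \frac{3 \left(-429\right)}{-2851145} + \frac{2705338}{5 \frac{1}{-1061}} = \left(-1287\right) \left(- \frac{1}{2851145}\right) + \frac{2705338}{5 \left(- \frac{1}{1061}\right)} = \frac{117}{259195} + \frac{2705338}{- \frac{5}{1061}} = \frac{117}{259195} + 2705338 \left(- \frac{1061}{5}\right) = \frac{117}{259195} - \frac{2870363618}{5} = - \frac{29759355918677}{51839}$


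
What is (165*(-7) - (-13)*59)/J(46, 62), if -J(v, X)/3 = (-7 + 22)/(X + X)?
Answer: 48112/45 ≈ 1069.2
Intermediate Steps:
J(v, X) = -45/(2*X) (J(v, X) = -3*(-7 + 22)/(X + X) = -45/(2*X))
(165*(-7) - (-13)*59)/J(46, 62) = (165*(-7) - (-13)*59)/((-45/2/62)) = (-1155 - 1*(-767))/((-45/2*1/62)) = (-1155 + 767)/(-45/124) = -388*(-124/45) = 48112/45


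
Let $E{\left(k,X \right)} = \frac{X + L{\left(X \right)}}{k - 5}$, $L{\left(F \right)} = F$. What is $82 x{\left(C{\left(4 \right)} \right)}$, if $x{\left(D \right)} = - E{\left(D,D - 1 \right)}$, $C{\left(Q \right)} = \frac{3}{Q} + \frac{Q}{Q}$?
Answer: $\frac{492}{13} \approx 37.846$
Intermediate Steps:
$C{\left(Q \right)} = 1 + \frac{3}{Q}$ ($C{\left(Q \right)} = \frac{3}{Q} + 1 = 1 + \frac{3}{Q}$)
$E{\left(k,X \right)} = \frac{2 X}{-5 + k}$ ($E{\left(k,X \right)} = \frac{X + X}{k - 5} = \frac{2 X}{-5 + k}$)
$x{\left(D \right)} = - \frac{2 \left(-1 + D\right)}{-5 + D}$ ($x{\left(D \right)} = - \frac{2 \left(D - 1\right)}{-5 + D} = - \frac{2 \left(-1 + D\right)}{-5 + D}$)
$82 x{\left(C{\left(4 \right)} \right)} = 82 \frac{2 \left(1 - \frac{3 + 4}{4}\right)}{-5 + \frac{3 + 4}{4}} = 82 \frac{2 \left(1 - \frac{1}{4} \cdot 7\right)}{-5 + \frac{1}{4} \cdot 7} = 82 \frac{2 \left(1 - \frac{7}{4}\right)}{-5 + \frac{7}{4}} = 82 \frac{2 \left(1 - \frac{7}{4}\right)}{- \frac{13}{4}} = 82 \cdot 2 \left(- \frac{4}{13}\right) \left(- \frac{3}{4}\right) = 82 \cdot \frac{6}{13} = \frac{492}{13}$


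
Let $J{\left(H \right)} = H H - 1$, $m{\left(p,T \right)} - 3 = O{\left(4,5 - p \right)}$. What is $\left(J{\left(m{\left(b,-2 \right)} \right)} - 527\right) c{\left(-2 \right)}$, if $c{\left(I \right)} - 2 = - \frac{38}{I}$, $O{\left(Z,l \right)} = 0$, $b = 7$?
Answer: $-10899$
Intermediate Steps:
$m{\left(p,T \right)} = 3$ ($m{\left(p,T \right)} = 3 + 0 = 3$)
$c{\left(I \right)} = 2 - \frac{38}{I}$
$J{\left(H \right)} = -1 + H^{2}$ ($J{\left(H \right)} = H^{2} - 1 = -1 + H^{2}$)
$\left(J{\left(m{\left(b,-2 \right)} \right)} - 527\right) c{\left(-2 \right)} = \left(\left(-1 + 3^{2}\right) - 527\right) \left(2 - \frac{38}{-2}\right) = \left(\left(-1 + 9\right) - 527\right) \left(2 - -19\right) = \left(8 - 527\right) \left(2 + 19\right) = \left(-519\right) 21 = -10899$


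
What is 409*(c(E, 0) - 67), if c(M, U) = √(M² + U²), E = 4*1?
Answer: -25767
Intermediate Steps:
E = 4
409*(c(E, 0) - 67) = 409*(√(4² + 0²) - 67) = 409*(√(16 + 0) - 67) = 409*(√16 - 67) = 409*(4 - 67) = 409*(-63) = -25767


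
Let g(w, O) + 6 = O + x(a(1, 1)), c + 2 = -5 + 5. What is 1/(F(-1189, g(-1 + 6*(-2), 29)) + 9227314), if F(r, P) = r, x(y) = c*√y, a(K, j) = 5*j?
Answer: 1/9226125 ≈ 1.0839e-7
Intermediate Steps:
c = -2 (c = -2 + (-5 + 5) = -2 + 0 = -2)
x(y) = -2*√y
g(w, O) = -6 + O - 2*√5 (g(w, O) = -6 + (O - 2*√5) = -6 + O - 2*√5)
1/(F(-1189, g(-1 + 6*(-2), 29)) + 9227314) = 1/(-1189 + 9227314) = 1/9226125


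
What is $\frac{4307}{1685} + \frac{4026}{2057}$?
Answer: $\frac{1422119}{315095} \approx 4.5133$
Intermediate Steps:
$\frac{4307}{1685} + \frac{4026}{2057} = 4307 \cdot \frac{1}{1685} + 4026 \cdot \frac{1}{2057} = \frac{4307}{1685} + \frac{366}{187} = \frac{1422119}{315095}$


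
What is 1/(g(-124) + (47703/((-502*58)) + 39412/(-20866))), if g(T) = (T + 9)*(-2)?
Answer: 303767228/68795017145 ≈ 0.0044155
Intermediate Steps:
g(T) = -18 - 2*T (g(T) = (9 + T)*(-2) = -18 - 2*T)
1/(g(-124) + (47703/((-502*58)) + 39412/(-20866))) = 1/((-18 - 2*(-124)) + (47703/((-502*58)) + 39412/(-20866))) = 1/((-18 + 248) + (47703/(-29116) + 39412*(-1/20866))) = 1/(230 + (47703*(-1/29116) - 19706/10433)) = 1/(230 + (-47703/29116 - 19706/10433)) = 1/(230 - 1071445295/303767228) = 1/(68795017145/303767228) = 303767228/68795017145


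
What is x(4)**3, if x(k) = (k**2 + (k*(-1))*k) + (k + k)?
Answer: 512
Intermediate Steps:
x(k) = 2*k (x(k) = (k**2 + (-k)*k) + 2*k = (k**2 - k**2) + 2*k = 0 + 2*k = 2*k)
x(4)**3 = (2*4)**3 = 8**3 = 512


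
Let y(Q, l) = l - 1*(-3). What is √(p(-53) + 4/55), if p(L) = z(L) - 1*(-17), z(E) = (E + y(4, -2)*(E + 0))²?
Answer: 7*√694705/55 ≈ 106.08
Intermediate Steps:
y(Q, l) = 3 + l (y(Q, l) = l + 3 = 3 + l)
z(E) = 4*E² (z(E) = (E + (3 - 2)*(E + 0))² = (E + 1*E)² = (E + E)² = (2*E)² = 4*E²)
p(L) = 17 + 4*L² (p(L) = 4*L² - 1*(-17) = 4*L² + 17 = 17 + 4*L²)
√(p(-53) + 4/55) = √((17 + 4*(-53)²) + 4/55) = √((17 + 4*2809) + 4*(1/55)) = √((17 + 11236) + 4/55) = √(11253 + 4/55) = √(618919/55) = 7*√694705/55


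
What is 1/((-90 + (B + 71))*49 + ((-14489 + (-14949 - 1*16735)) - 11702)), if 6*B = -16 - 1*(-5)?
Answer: -6/353375 ≈ -1.6979e-5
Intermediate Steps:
B = -11/6 (B = (-16 - 1*(-5))/6 = (-16 + 5)/6 = (1/6)*(-11) = -11/6 ≈ -1.8333)
1/((-90 + (B + 71))*49 + ((-14489 + (-14949 - 1*16735)) - 11702)) = 1/((-90 + (-11/6 + 71))*49 + ((-14489 + (-14949 - 1*16735)) - 11702)) = 1/((-90 + 415/6)*49 + ((-14489 + (-14949 - 16735)) - 11702)) = 1/(-125/6*49 + ((-14489 - 31684) - 11702)) = 1/(-6125/6 + (-46173 - 11702)) = 1/(-6125/6 - 57875) = 1/(-353375/6) = -6/353375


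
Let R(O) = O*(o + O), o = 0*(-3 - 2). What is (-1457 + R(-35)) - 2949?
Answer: -3181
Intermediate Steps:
o = 0 (o = 0*(-5) = 0)
R(O) = O² (R(O) = O*(0 + O) = O*O = O²)
(-1457 + R(-35)) - 2949 = (-1457 + (-35)²) - 2949 = (-1457 + 1225) - 2949 = -232 - 2949 = -3181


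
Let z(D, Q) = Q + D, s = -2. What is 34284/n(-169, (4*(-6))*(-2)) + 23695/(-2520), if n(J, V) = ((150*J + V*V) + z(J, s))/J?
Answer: 133816601/557208 ≈ 240.16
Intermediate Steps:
z(D, Q) = D + Q
n(J, V) = (-2 + V**2 + 151*J)/J (n(J, V) = ((150*J + V*V) + (J - 2))/J = ((150*J + V**2) + (-2 + J))/J = ((V**2 + 150*J) + (-2 + J))/J = (-2 + V**2 + 151*J)/J)
34284/n(-169, (4*(-6))*(-2)) + 23695/(-2520) = 34284/(((-2 + ((4*(-6))*(-2))**2 + 151*(-169))/(-169))) + 23695/(-2520) = 34284/((-(-2 + (-24*(-2))**2 - 25519)/169)) + 23695*(-1/2520) = 34284/((-(-2 + 48**2 - 25519)/169)) - 677/72 = 34284/((-(-2 + 2304 - 25519)/169)) - 677/72 = 34284/((-1/169*(-23217))) - 677/72 = 34284/(23217/169) - 677/72 = 34284*(169/23217) - 677/72 = 1931332/7739 - 677/72 = 133816601/557208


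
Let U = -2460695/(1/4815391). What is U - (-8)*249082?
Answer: -11849206564089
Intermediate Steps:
U = -11849208556745 (U = -2460695/1/4815391 = -2460695*4815391 = -11849208556745)
U - (-8)*249082 = -11849208556745 - (-8)*249082 = -11849208556745 - 1*(-1992656) = -11849208556745 + 1992656 = -11849206564089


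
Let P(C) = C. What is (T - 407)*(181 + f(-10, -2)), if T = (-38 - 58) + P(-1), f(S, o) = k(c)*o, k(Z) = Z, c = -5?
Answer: -96264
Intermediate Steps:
f(S, o) = -5*o
T = -97 (T = (-38 - 58) - 1 = -96 - 1 = -97)
(T - 407)*(181 + f(-10, -2)) = (-97 - 407)*(181 - 5*(-2)) = -504*(181 + 10) = -504*191 = -96264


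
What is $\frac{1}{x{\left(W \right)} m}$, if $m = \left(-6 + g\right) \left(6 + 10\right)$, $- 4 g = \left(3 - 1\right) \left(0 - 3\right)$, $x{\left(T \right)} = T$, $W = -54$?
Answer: $\frac{1}{3888} \approx 0.0002572$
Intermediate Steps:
$g = \frac{3}{2}$ ($g = - \frac{\left(3 - 1\right) \left(0 - 3\right)}{4} = - \frac{2 \left(-3\right)}{4} = \left(- \frac{1}{4}\right) \left(-6\right) = \frac{3}{2} \approx 1.5$)
$m = -72$ ($m = \left(-6 + \frac{3}{2}\right) \left(6 + 10\right) = \left(- \frac{9}{2}\right) 16 = -72$)
$\frac{1}{x{\left(W \right)} m} = \frac{1}{\left(-54\right) \left(-72\right)} = \frac{1}{3888}$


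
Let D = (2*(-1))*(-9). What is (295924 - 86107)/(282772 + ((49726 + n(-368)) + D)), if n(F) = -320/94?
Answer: 3287133/5209364 ≈ 0.63100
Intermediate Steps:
D = 18 (D = -2*(-9) = 18)
n(F) = -160/47 (n(F) = -320*1/94 = -160/47)
(295924 - 86107)/(282772 + ((49726 + n(-368)) + D)) = (295924 - 86107)/(282772 + ((49726 - 160/47) + 18)) = 209817/(282772 + (2336962/47 + 18)) = 209817/(282772 + 2337808/47) = 209817/(15628092/47) = 209817*(47/15628092) = 3287133/5209364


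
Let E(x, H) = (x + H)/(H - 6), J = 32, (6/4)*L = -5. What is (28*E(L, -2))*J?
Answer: 1792/3 ≈ 597.33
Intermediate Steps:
L = -10/3 (L = (2/3)*(-5) = -10/3 ≈ -3.3333)
E(x, H) = (H + x)/(-6 + H)
(28*E(L, -2))*J = (28*((-2 - 10/3)/(-6 - 2)))*32 = (28*(-16/3/(-8)))*32 = (28*(-1/8*(-16/3)))*32 = (28*(2/3))*32 = (56/3)*32 = 1792/3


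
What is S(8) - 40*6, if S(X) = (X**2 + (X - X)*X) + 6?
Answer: -170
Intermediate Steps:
S(X) = 6 + X**2 (S(X) = (X**2 + 0*X) + 6 = (X**2 + 0) + 6 = X**2 + 6 = 6 + X**2)
S(8) - 40*6 = (6 + 8**2) - 40*6 = (6 + 64) - 240 = 70 - 240 = -170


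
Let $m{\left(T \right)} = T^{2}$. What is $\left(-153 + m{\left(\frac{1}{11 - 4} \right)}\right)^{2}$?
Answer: $\frac{56190016}{2401} \approx 23403.0$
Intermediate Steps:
$\left(-153 + m{\left(\frac{1}{11 - 4} \right)}\right)^{2} = \left(-153 + \left(\frac{1}{11 - 4}\right)^{2}\right)^{2} = \left(-153 + \left(\frac{1}{7}\right)^{2}\right)^{2} = \left(-153 + \frac{1}{49}\right)^{2} = \left(- \frac{7496}{49}\right)^{2} = \frac{56190016}{2401}$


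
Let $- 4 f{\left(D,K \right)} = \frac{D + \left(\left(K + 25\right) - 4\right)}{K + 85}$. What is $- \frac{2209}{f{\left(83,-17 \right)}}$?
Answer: $\frac{600848}{87} \approx 6906.3$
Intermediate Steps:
$f{\left(D,K \right)} = - \frac{21 + D + K}{4 \left(85 + K\right)}$ ($f{\left(D,K \right)} = - \frac{\left(D + \left(\left(K + 25\right) - 4\right)\right) \frac{1}{K + 85}}{4} = - \frac{\left(D + \left(\left(25 + K\right) - 4\right)\right) \frac{1}{85 + K}}{4} = - \frac{\left(D + \left(21 + K\right)\right) \frac{1}{85 + K}}{4} = - \frac{\left(21 + D + K\right) \frac{1}{85 + K}}{4} = - \frac{\frac{1}{85 + K} \left(21 + D + K\right)}{4} = - \frac{21 + D + K}{4 \left(85 + K\right)}$)
$- \frac{2209}{f{\left(83,-17 \right)}} = - \frac{2209}{\frac{1}{4} \frac{1}{85 - 17} \left(-21 - 83 - -17\right)} = - \frac{2209}{\frac{1}{4} \cdot \frac{1}{68} \left(-21 - 83 + 17\right)} = - \frac{2209}{\frac{1}{4} \cdot \frac{1}{68} \left(-87\right)} = - \frac{2209}{- \frac{87}{272}} = \left(-2209\right) \left(- \frac{272}{87}\right) = \frac{600848}{87}$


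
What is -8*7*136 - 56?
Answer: -7672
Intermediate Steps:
-8*7*136 - 56 = -56*136 - 56 = -7616 - 56 = -7672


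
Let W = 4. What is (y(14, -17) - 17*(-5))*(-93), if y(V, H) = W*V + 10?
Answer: -14043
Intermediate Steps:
y(V, H) = 10 + 4*V (y(V, H) = 4*V + 10 = 10 + 4*V)
(y(14, -17) - 17*(-5))*(-93) = ((10 + 4*14) - 17*(-5))*(-93) = ((10 + 56) + 85)*(-93) = (66 + 85)*(-93) = 151*(-93) = -14043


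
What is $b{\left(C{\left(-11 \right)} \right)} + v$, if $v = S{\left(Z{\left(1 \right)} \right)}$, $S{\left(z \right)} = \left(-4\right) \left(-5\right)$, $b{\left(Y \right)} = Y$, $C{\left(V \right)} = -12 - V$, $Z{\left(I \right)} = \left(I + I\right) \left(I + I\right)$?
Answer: $19$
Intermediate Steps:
$Z{\left(I \right)} = 4 I^{2}$ ($Z{\left(I \right)} = 2 I 2 I = 4 I^{2}$)
$S{\left(z \right)} = 20$
$v = 20$
$b{\left(C{\left(-11 \right)} \right)} + v = \left(-12 - -11\right) + 20 = \left(-12 + 11\right) + 20 = -1 + 20 = 19$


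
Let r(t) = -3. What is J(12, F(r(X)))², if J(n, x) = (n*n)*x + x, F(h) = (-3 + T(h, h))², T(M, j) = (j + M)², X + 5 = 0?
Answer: 24933989025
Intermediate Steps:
X = -5 (X = -5 + 0 = -5)
T(M, j) = (M + j)²
F(h) = (-3 + 4*h²)² (F(h) = (-3 + (h + h)²)² = (-3 + (2*h)²)² = (-3 + 4*h²)²)
J(n, x) = x + x*n² (J(n, x) = n²*x + x = x*n² + x = x + x*n²)
J(12, F(r(X)))² = ((-3 + 4*(-3)²)²*(1 + 12²))² = ((-3 + 4*9)²*(1 + 144))² = ((-3 + 36)²*145)² = (33²*145)² = (1089*145)² = 157905² = 24933989025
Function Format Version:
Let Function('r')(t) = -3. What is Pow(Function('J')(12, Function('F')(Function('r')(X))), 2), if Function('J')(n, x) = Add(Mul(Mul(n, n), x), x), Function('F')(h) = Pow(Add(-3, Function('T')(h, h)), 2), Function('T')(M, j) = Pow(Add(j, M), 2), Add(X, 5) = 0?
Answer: 24933989025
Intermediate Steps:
X = -5 (X = Add(-5, 0) = -5)
Function('T')(M, j) = Pow(Add(M, j), 2)
Function('F')(h) = Pow(Add(-3, Mul(4, Pow(h, 2))), 2) (Function('F')(h) = Pow(Add(-3, Pow(Add(h, h), 2)), 2) = Pow(Add(-3, Pow(Mul(2, h), 2)), 2) = Pow(Add(-3, Mul(4, Pow(h, 2))), 2))
Function('J')(n, x) = Add(x, Mul(x, Pow(n, 2))) (Function('J')(n, x) = Add(Mul(Pow(n, 2), x), x) = Add(Mul(x, Pow(n, 2)), x) = Add(x, Mul(x, Pow(n, 2))))
Pow(Function('J')(12, Function('F')(Function('r')(X))), 2) = Pow(Mul(Pow(Add(-3, Mul(4, Pow(-3, 2))), 2), Add(1, Pow(12, 2))), 2) = Pow(Mul(Pow(Add(-3, Mul(4, 9)), 2), Add(1, 144)), 2) = Pow(Mul(Pow(Add(-3, 36), 2), 145), 2) = Pow(Mul(Pow(33, 2), 145), 2) = Pow(Mul(1089, 145), 2) = Pow(157905, 2) = 24933989025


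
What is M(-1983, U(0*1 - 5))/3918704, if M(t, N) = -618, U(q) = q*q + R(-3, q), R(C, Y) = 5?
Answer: -309/1959352 ≈ -0.00015771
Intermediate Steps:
U(q) = 5 + q² (U(q) = q*q + 5 = q² + 5 = 5 + q²)
M(-1983, U(0*1 - 5))/3918704 = -618/3918704 = -618*1/3918704 = -309/1959352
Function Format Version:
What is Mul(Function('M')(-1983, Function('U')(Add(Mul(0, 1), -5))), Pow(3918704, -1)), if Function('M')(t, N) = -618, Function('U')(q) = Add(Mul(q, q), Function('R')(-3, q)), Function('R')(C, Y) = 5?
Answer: Rational(-309, 1959352) ≈ -0.00015771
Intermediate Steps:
Function('U')(q) = Add(5, Pow(q, 2)) (Function('U')(q) = Add(Mul(q, q), 5) = Add(Pow(q, 2), 5) = Add(5, Pow(q, 2)))
Mul(Function('M')(-1983, Function('U')(Add(Mul(0, 1), -5))), Pow(3918704, -1)) = Mul(-618, Pow(3918704, -1)) = Mul(-618, Rational(1, 3918704)) = Rational(-309, 1959352)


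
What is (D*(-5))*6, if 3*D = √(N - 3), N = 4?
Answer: -10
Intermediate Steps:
D = ⅓ (D = √(4 - 3)/3 = √1/3 = (⅓)*1 = ⅓ ≈ 0.33333)
(D*(-5))*6 = ((⅓)*(-5))*6 = -5/3*6 = -10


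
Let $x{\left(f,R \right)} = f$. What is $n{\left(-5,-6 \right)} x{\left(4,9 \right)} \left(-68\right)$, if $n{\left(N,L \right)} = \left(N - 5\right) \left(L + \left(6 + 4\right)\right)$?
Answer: $10880$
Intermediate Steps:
$n{\left(N,L \right)} = \left(-5 + N\right) \left(10 + L\right)$ ($n{\left(N,L \right)} = \left(-5 + N\right) \left(L + 10\right) = \left(-5 + N\right) \left(10 + L\right)$)
$n{\left(-5,-6 \right)} x{\left(4,9 \right)} \left(-68\right) = \left(-50 - -30 + 10 \left(-5\right) - -30\right) 4 \left(-68\right) = \left(-50 + 30 - 50 + 30\right) 4 \left(-68\right) = \left(-40\right) 4 \left(-68\right) = \left(-160\right) \left(-68\right) = 10880$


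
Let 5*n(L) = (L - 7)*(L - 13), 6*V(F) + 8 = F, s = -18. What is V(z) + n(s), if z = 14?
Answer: 156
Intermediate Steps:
V(F) = -4/3 + F/6
n(L) = (-13 + L)*(-7 + L)/5 (n(L) = ((L - 7)*(L - 13))/5 = ((-7 + L)*(-13 + L))/5 = ((-13 + L)*(-7 + L))/5 = (-13 + L)*(-7 + L)/5)
V(z) + n(s) = (-4/3 + (1/6)*14) + (91/5 - 4*(-18) + (1/5)*(-18)**2) = (-4/3 + 7/3) + (91/5 + 72 + (1/5)*324) = 1 + (91/5 + 72 + 324/5) = 1 + 155 = 156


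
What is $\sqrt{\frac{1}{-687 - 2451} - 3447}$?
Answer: $\frac{i \sqrt{33942763806}}{3138} \approx 58.711 i$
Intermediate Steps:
$\sqrt{\frac{1}{-687 - 2451} - 3447} = \sqrt{\frac{1}{-3138} - 3447} = \sqrt{- \frac{1}{3138} - 3447} = \sqrt{- \frac{10816687}{3138}} = \frac{i \sqrt{33942763806}}{3138}$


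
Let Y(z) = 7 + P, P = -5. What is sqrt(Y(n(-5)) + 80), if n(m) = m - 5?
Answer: sqrt(82) ≈ 9.0554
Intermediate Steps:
n(m) = -5 + m
Y(z) = 2 (Y(z) = 7 - 5 = 2)
sqrt(Y(n(-5)) + 80) = sqrt(2 + 80) = sqrt(82)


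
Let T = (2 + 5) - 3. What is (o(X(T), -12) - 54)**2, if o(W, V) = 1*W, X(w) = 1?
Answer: 2809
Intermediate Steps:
T = 4 (T = 7 - 3 = 4)
o(W, V) = W
(o(X(T), -12) - 54)**2 = (1 - 54)**2 = (-53)**2 = 2809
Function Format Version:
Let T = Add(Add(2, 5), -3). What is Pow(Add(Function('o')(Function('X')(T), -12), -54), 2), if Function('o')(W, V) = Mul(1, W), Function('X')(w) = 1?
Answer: 2809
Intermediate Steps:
T = 4 (T = Add(7, -3) = 4)
Function('o')(W, V) = W
Pow(Add(Function('o')(Function('X')(T), -12), -54), 2) = Pow(Add(1, -54), 2) = Pow(-53, 2) = 2809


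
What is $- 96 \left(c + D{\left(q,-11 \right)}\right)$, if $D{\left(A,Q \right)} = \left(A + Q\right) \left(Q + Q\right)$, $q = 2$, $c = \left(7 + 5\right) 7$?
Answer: $-27072$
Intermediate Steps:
$c = 84$ ($c = 12 \cdot 7 = 84$)
$D{\left(A,Q \right)} = 2 Q \left(A + Q\right)$ ($D{\left(A,Q \right)} = \left(A + Q\right) 2 Q = 2 Q \left(A + Q\right)$)
$- 96 \left(c + D{\left(q,-11 \right)}\right) = - 96 \left(84 + 2 \left(-11\right) \left(2 - 11\right)\right) = - 96 \left(84 + 2 \left(-11\right) \left(-9\right)\right) = - 96 \left(84 + 198\right) = \left(-96\right) 282 = -27072$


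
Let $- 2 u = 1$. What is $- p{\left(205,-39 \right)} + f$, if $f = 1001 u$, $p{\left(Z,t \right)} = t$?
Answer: $- \frac{923}{2} \approx -461.5$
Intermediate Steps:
$u = - \frac{1}{2}$ ($u = \left(- \frac{1}{2}\right) 1 = - \frac{1}{2} \approx -0.5$)
$f = - \frac{1001}{2}$ ($f = 1001 \left(- \frac{1}{2}\right) = - \frac{1001}{2} \approx -500.5$)
$- p{\left(205,-39 \right)} + f = \left(-1\right) \left(-39\right) - \frac{1001}{2} = 39 - \frac{1001}{2} = - \frac{923}{2}$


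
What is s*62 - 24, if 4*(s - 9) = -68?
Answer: -520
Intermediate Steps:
s = -8 (s = 9 + (¼)*(-68) = 9 - 17 = -8)
s*62 - 24 = -8*62 - 24 = -496 - 24 = -520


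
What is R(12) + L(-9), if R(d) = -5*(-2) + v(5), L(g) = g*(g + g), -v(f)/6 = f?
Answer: 142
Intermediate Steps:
v(f) = -6*f
L(g) = 2*g² (L(g) = g*(2*g) = 2*g²)
R(d) = -20 (R(d) = -5*(-2) - 6*5 = 10 - 30 = -20)
R(12) + L(-9) = -20 + 2*(-9)² = -20 + 2*81 = -20 + 162 = 142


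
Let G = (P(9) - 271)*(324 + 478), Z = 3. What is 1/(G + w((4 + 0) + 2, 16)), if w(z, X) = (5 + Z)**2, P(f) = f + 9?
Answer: -1/202842 ≈ -4.9299e-6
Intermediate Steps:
P(f) = 9 + f
w(z, X) = 64 (w(z, X) = (5 + 3)**2 = 8**2 = 64)
G = -202906 (G = ((9 + 9) - 271)*(324 + 478) = (18 - 271)*802 = -253*802 = -202906)
1/(G + w((4 + 0) + 2, 16)) = 1/(-202906 + 64) = 1/(-202842) = -1/202842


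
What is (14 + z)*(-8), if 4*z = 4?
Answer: -120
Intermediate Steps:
z = 1 (z = (1/4)*4 = 1)
(14 + z)*(-8) = (14 + 1)*(-8) = 15*(-8) = -120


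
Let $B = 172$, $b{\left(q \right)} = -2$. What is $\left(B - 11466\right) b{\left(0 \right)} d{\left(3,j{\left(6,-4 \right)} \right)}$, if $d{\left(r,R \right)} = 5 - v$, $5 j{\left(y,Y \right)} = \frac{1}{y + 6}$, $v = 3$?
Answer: $45176$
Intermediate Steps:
$j{\left(y,Y \right)} = \frac{1}{5 \left(6 + y\right)}$ ($j{\left(y,Y \right)} = \frac{1}{5 \left(y + 6\right)} = \frac{1}{5 \left(6 + y\right)}$)
$d{\left(r,R \right)} = 2$ ($d{\left(r,R \right)} = 5 - 3 = 2$)
$\left(B - 11466\right) b{\left(0 \right)} d{\left(3,j{\left(6,-4 \right)} \right)} = \left(172 - 11466\right) \left(\left(-2\right) 2\right) = \left(172 - 11466\right) \left(-4\right) = \left(-11294\right) \left(-4\right) = 45176$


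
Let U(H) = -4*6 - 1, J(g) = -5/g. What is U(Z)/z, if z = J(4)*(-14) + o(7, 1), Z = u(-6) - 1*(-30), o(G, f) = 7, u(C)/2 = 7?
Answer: -50/49 ≈ -1.0204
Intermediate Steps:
u(C) = 14 (u(C) = 2*7 = 14)
Z = 44 (Z = 14 - 1*(-30) = 14 + 30 = 44)
z = 49/2 (z = -5/4*(-14) + 7 = 35/2 + 7 = 49/2 ≈ 24.500)
U(H) = -25 (U(H) = -24 - 1 = -25)
U(Z)/z = -25/49/2 = -25*2/49 = -50/49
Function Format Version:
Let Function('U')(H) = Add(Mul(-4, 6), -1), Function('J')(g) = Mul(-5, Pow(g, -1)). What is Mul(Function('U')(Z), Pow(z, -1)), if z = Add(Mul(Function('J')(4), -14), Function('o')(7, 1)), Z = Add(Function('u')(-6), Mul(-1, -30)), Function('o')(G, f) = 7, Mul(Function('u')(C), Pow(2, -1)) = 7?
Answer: Rational(-50, 49) ≈ -1.0204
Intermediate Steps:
Function('u')(C) = 14 (Function('u')(C) = Mul(2, 7) = 14)
Z = 44 (Z = Add(14, Mul(-1, -30)) = Add(14, 30) = 44)
z = Rational(49, 2) (z = Add(Mul(Mul(-5, Pow(4, -1)), -14), 7) = Add(Mul(Mul(-5, Rational(1, 4)), -14), 7) = Add(Mul(Rational(-5, 4), -14), 7) = Add(Rational(35, 2), 7) = Rational(49, 2) ≈ 24.500)
Function('U')(H) = -25 (Function('U')(H) = Add(-24, -1) = -25)
Mul(Function('U')(Z), Pow(z, -1)) = Mul(-25, Pow(Rational(49, 2), -1)) = Mul(-25, Rational(2, 49)) = Rational(-50, 49)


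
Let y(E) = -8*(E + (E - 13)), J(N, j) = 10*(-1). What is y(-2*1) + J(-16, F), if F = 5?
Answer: 126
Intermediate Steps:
J(N, j) = -10
y(E) = 104 - 16*E (y(E) = -8*(E + (-13 + E)) = -8*(-13 + 2*E) = 104 - 16*E)
y(-2*1) + J(-16, F) = (104 - (-32)) - 10 = (104 - 16*(-2)) - 10 = (104 + 32) - 10 = 136 - 10 = 126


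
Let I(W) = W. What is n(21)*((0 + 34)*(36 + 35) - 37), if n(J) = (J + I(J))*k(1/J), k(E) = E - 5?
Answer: -494416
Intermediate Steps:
k(E) = -5 + E
n(J) = 2*J*(-5 + 1/J) (n(J) = (J + J)*(-5 + 1/J) = (2*J)*(-5 + 1/J) = 2*J*(-5 + 1/J))
n(21)*((0 + 34)*(36 + 35) - 37) = (2 - 10*21)*((0 + 34)*(36 + 35) - 37) = (2 - 210)*(34*71 - 37) = -208*(2414 - 37) = -208*2377 = -494416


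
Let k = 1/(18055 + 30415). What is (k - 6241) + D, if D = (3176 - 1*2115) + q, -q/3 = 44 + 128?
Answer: -276085119/48470 ≈ -5696.0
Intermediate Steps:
q = -516 (q = -3*(44 + 128) = -3*172 = -516)
D = 545 (D = (3176 - 1*2115) - 516 = (3176 - 2115) - 516 = 1061 - 516 = 545)
k = 1/48470 ≈ 2.0631e-5
(k - 6241) + D = (1/48470 - 6241) + 545 = -302501269/48470 + 545 = -276085119/48470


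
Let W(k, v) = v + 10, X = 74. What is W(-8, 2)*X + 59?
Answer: 947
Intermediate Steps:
W(k, v) = 10 + v
W(-8, 2)*X + 59 = (10 + 2)*74 + 59 = 12*74 + 59 = 888 + 59 = 947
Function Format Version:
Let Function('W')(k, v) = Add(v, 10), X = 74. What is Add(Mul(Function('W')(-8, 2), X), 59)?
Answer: 947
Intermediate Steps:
Function('W')(k, v) = Add(10, v)
Add(Mul(Function('W')(-8, 2), X), 59) = Add(Mul(Add(10, 2), 74), 59) = Add(Mul(12, 74), 59) = Add(888, 59) = 947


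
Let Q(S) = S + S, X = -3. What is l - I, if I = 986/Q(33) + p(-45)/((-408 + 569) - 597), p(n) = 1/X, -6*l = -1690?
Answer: 3837661/14388 ≈ 266.73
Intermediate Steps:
l = 845/3 (l = -1/6*(-1690) = 845/3 ≈ 281.67)
p(n) = -1/3 (p(n) = 1/(-3) = -1/3)
Q(S) = 2*S
I = 71653/4796 (I = 986/((2*33)) - 1/(3*((-408 + 569) - 597)) = 986/66 - 1/(3*(161 - 597)) = 986*(1/66) - 1/3/(-436) = 493/33 - 1/3*(-1/436) = 493/33 + 1/1308 = 71653/4796 ≈ 14.940)
l - I = 845/3 - 1*71653/4796 = 845/3 - 71653/4796 = 3837661/14388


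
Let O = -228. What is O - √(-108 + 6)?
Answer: -228 - I*√102 ≈ -228.0 - 10.1*I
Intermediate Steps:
O - √(-108 + 6) = -228 - √(-108 + 6) = -228 - √(-102) = -228 - I*√102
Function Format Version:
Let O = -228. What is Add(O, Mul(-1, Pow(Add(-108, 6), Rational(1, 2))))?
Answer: Add(-228, Mul(-1, I, Pow(102, Rational(1, 2)))) ≈ Add(-228.00, Mul(-10.100, I))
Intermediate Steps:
Add(O, Mul(-1, Pow(Add(-108, 6), Rational(1, 2)))) = Add(-228, Mul(-1, Pow(Add(-108, 6), Rational(1, 2)))) = Add(-228, Mul(-1, Pow(-102, Rational(1, 2)))) = Add(-228, Mul(-1, Mul(I, Pow(102, Rational(1, 2))))) = Add(-228, Mul(-1, I, Pow(102, Rational(1, 2))))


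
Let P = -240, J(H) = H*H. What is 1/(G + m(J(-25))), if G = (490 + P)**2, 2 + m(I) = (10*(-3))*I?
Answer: 1/43748 ≈ 2.2858e-5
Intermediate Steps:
J(H) = H**2
m(I) = -2 - 30*I (m(I) = -2 + (10*(-3))*I = -2 - 30*I)
G = 62500 (G = (490 - 240)**2 = 250**2 = 62500)
1/(G + m(J(-25))) = 1/(62500 + (-2 - 30*(-25)**2)) = 1/(62500 + (-2 - 30*625)) = 1/(62500 + (-2 - 18750)) = 1/(62500 - 18752) = 1/43748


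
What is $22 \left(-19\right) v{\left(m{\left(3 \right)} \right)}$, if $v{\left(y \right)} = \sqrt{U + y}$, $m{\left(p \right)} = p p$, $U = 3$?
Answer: $- 836 \sqrt{3} \approx -1448.0$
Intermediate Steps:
$m{\left(p \right)} = p^{2}$
$v{\left(y \right)} = \sqrt{3 + y}$
$22 \left(-19\right) v{\left(m{\left(3 \right)} \right)} = 22 \left(-19\right) \sqrt{3 + 3^{2}} = - 418 \sqrt{3 + 9} = - 418 \sqrt{12} = - 418 \cdot 2 \sqrt{3} = - 836 \sqrt{3}$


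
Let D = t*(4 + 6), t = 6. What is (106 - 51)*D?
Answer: 3300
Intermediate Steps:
D = 60 (D = 6*(4 + 6) = 6*10 = 60)
(106 - 51)*D = (106 - 51)*60 = 55*60 = 3300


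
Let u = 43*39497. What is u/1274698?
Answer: 1698371/1274698 ≈ 1.3324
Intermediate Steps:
u = 1698371
u/1274698 = 1698371/1274698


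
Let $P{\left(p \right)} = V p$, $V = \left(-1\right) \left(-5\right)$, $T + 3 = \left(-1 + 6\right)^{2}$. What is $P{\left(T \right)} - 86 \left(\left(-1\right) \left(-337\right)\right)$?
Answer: $-28872$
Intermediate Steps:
$T = 22$ ($T = -3 + \left(-1 + 6\right)^{2} = -3 + 5^{2} = -3 + 25 = 22$)
$V = 5$
$P{\left(p \right)} = 5 p$
$P{\left(T \right)} - 86 \left(\left(-1\right) \left(-337\right)\right) = 5 \cdot 22 - 86 \left(\left(-1\right) \left(-337\right)\right) = 110 - 28982 = -28872$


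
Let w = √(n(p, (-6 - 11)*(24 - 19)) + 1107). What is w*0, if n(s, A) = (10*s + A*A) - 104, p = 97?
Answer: 0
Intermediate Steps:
n(s, A) = -104 + A² + 10*s (n(s, A) = (10*s + A²) - 104 = (A² + 10*s) - 104 = -104 + A² + 10*s)
w = 3*√1022 (w = √((-104 + ((-6 - 11)*(24 - 19))² + 10*97) + 1107) = √((-104 + (-17*5)² + 970) + 1107) = √((-104 + (-85)² + 970) + 1107) = √((-104 + 7225 + 970) + 1107) = √(8091 + 1107) = √9198 = 3*√1022 ≈ 95.906)
w*0 = (3*√1022)*0 = 0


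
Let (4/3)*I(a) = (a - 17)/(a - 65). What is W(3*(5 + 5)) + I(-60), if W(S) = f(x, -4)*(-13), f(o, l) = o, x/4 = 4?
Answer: -103769/500 ≈ -207.54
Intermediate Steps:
x = 16 (x = 4*4 = 16)
I(a) = 3*(-17 + a)/(4*(-65 + a)) (I(a) = 3*((a - 17)/(a - 65))/4 = 3*((-17 + a)/(-65 + a))/4 = 3*(-17 + a)/(4*(-65 + a)))
W(S) = -208 (W(S) = 16*(-13) = -208)
W(3*(5 + 5)) + I(-60) = -208 + 3*(-17 - 60)/(4*(-65 - 60)) = -208 + (3/4)*(-77)/(-125) = -208 + (3/4)*(-1/125)*(-77) = -208 + 231/500 = -103769/500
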